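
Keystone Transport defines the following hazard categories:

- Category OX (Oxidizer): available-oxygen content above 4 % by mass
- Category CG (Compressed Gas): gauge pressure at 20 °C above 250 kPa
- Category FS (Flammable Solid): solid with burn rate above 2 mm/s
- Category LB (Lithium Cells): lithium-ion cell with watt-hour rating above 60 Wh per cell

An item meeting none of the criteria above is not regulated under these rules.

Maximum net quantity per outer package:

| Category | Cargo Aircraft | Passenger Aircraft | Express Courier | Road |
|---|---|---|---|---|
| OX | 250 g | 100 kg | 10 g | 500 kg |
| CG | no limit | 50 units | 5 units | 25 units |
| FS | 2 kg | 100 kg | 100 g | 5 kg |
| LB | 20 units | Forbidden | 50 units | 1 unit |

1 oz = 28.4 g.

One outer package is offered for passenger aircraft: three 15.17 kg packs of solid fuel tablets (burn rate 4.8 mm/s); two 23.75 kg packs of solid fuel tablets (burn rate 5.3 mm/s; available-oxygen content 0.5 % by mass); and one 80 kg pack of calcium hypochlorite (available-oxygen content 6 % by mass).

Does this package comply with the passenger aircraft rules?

Burn rate 4.8 mm/s meets the Category FS criterion (Flammable Solid), so the solid fuel tablets are Category FS.
With burn rate 5.3 mm/s (> 2 mm/s), the solid fuel tablets fall in Category FS.
Available-oxygen content 6 % by mass meets the Category OX criterion (Oxidizer), so the calcium hypochlorite is Category OX.
Category FS net quantity: (three 15.17 kg packs = 45.51 kg) + (two 23.75 kg packs = 47.5 kg) = 93.01 kg.
93.01 kg ≤ 100 kg (passenger aircraft limit, Category FS) — within limit.
Category OX quantity: 80 kg.
80 kg ≤ 100 kg (passenger aircraft limit, Category OX) — within limit.
Every hazard category is within its passenger aircraft limit and no segregation rule is violated.

Yes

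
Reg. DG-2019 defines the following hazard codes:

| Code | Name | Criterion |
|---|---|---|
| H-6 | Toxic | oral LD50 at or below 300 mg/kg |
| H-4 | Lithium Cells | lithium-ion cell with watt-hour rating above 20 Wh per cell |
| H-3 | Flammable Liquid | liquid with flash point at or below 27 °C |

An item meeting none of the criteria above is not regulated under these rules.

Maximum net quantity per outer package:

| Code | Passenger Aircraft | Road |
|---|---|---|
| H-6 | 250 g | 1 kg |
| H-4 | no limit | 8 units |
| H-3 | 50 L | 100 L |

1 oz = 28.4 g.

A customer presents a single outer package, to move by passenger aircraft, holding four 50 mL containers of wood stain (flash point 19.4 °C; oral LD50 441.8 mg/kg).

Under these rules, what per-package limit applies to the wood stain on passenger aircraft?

50 L

The wood stain has flash point 19.4 °C, which is ≤ 27 °C, so it is Code H-3 (Flammable Liquid).
The passenger aircraft limit for Code H-3 is 50 L.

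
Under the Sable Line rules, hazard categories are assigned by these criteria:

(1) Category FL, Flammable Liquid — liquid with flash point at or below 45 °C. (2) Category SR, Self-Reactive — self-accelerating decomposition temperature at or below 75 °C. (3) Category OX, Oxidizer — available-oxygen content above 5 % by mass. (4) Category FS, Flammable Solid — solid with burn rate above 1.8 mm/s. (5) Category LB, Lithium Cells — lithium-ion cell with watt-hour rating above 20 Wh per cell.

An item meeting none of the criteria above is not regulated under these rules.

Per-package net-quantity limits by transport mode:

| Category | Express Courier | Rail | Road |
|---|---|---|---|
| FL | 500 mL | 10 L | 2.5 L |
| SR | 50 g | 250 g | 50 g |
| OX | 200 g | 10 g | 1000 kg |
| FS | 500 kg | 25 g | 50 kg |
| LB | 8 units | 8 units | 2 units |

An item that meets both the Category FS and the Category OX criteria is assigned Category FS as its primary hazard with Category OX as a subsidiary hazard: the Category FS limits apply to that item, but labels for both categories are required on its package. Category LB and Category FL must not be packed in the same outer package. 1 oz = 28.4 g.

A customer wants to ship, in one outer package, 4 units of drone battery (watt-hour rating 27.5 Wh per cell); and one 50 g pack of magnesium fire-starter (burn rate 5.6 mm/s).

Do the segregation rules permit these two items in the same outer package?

Yes

Watt-hour rating 27.5 Wh per cell meets the Category LB criterion (Lithium Cells), so the drone battery is Category LB.
With burn rate 5.6 mm/s (> 1.8 mm/s), the magnesium fire-starter falls in Category FS.
No segregation rule bars Category LB with Category FS.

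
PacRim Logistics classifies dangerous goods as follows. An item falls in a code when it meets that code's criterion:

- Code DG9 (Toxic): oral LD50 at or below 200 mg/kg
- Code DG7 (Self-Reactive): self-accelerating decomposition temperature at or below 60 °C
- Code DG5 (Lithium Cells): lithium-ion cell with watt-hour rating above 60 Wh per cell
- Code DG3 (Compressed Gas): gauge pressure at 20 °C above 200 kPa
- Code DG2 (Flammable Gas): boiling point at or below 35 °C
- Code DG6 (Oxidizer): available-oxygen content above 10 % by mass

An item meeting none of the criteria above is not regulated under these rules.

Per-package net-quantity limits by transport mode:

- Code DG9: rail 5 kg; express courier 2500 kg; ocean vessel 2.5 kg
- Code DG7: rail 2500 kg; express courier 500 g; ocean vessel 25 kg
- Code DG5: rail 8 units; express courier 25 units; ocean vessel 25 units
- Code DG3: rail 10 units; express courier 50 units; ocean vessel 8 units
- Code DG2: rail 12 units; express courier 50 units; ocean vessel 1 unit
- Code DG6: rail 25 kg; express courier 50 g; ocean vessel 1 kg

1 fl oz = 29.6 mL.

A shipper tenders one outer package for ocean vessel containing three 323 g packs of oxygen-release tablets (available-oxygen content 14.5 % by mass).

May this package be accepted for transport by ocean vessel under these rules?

Yes

Available-oxygen content 14.5 % by mass meets the Code DG6 criterion (Oxidizer), so the oxygen-release tablets are Code DG6.
Code DG6 quantity: three 323 g packs = 969 g.
969 g is within the ocean vessel limit of 1 kg for Code DG6.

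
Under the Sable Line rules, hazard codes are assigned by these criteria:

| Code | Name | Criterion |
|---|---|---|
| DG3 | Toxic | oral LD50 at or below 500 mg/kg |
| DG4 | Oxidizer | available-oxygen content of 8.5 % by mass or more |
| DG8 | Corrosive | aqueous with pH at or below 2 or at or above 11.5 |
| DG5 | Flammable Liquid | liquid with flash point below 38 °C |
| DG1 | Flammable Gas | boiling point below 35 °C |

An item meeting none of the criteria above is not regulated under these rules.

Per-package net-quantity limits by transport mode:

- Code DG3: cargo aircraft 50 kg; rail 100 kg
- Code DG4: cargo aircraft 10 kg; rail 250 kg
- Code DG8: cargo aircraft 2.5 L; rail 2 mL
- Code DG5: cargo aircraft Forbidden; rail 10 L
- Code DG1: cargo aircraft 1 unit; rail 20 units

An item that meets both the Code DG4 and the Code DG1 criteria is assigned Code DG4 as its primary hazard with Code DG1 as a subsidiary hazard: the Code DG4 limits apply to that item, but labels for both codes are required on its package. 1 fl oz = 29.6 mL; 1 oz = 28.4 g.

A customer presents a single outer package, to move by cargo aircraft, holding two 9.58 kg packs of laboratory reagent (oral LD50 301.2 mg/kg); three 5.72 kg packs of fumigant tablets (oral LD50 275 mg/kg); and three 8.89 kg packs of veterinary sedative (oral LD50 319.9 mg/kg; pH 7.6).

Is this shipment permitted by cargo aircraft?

The laboratory reagent has oral LD50 301.2 mg/kg, which is ≤ 500 mg/kg, so it is Code DG3 (Toxic).
With oral LD50 275 mg/kg (≤ 500 mg/kg), the fumigant tablets fall in Code DG3.
The veterinary sedative has oral LD50 319.9 mg/kg, which is ≤ 500 mg/kg, so it is Code DG3 (Toxic).
Total Code DG3: (two 9.58 kg packs = 19.16 kg) + (three 5.72 kg packs = 17.16 kg) + (three 8.89 kg packs = 26.67 kg) = 62.99 kg.
62.99 kg > 50 kg (cargo aircraft limit, Code DG3) — over the limit.

No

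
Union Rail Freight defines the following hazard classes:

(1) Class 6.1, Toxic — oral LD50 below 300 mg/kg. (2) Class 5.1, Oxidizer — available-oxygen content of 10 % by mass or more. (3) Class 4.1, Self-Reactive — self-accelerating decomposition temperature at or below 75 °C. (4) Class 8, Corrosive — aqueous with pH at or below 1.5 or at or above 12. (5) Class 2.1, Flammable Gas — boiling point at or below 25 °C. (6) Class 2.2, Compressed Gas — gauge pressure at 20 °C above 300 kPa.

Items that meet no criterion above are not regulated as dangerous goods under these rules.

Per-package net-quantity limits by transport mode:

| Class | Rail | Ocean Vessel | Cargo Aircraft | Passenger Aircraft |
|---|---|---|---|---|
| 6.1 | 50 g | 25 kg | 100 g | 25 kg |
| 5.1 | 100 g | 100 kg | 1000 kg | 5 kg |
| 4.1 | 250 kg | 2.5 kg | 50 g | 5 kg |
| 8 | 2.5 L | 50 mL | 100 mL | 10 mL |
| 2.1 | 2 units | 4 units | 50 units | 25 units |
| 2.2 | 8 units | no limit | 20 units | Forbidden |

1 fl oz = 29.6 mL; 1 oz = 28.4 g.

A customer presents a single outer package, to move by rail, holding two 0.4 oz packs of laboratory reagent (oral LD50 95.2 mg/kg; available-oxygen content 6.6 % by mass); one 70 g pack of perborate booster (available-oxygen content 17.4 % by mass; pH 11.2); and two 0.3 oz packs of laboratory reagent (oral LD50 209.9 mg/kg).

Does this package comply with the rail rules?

With oral LD50 95.2 mg/kg (< 300 mg/kg), the laboratory reagent falls in Class 6.1.
With available-oxygen content 17.4 % by mass (≥ 10 % by mass), the perborate booster falls in Class 5.1.
With oral LD50 209.9 mg/kg (< 300 mg/kg), the laboratory reagent falls in Class 6.1.
Total Class 6.1: (two 0.4 oz packs = 22.72 g) + (two 0.3 oz packs = 17.04 g) = 39.76 g.
That is within the Class 6.1 rail limit of 50 g.
Class 5.1 quantity: 70 g.
70 g is within the rail limit of 100 g for Class 5.1.
Every hazard class is within its rail limit and no segregation rule is violated.

Yes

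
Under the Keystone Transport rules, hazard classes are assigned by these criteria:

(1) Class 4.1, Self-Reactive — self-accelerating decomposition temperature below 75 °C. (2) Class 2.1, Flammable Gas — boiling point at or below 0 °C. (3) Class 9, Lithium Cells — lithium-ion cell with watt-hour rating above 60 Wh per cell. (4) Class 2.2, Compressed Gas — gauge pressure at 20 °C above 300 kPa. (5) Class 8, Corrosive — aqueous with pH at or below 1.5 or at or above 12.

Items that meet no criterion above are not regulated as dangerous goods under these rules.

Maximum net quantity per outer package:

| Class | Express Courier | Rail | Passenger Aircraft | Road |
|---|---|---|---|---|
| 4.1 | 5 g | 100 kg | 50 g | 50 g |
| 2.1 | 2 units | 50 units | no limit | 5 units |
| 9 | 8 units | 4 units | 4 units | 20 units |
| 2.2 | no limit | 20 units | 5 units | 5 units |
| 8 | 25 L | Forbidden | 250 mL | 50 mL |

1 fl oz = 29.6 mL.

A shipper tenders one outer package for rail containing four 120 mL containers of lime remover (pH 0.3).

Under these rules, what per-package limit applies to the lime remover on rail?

Lime remover: pH 0.3 ≤ 1.5 → Class 8 (Corrosive).
The rail limit for Class 8 is Forbidden.

Forbidden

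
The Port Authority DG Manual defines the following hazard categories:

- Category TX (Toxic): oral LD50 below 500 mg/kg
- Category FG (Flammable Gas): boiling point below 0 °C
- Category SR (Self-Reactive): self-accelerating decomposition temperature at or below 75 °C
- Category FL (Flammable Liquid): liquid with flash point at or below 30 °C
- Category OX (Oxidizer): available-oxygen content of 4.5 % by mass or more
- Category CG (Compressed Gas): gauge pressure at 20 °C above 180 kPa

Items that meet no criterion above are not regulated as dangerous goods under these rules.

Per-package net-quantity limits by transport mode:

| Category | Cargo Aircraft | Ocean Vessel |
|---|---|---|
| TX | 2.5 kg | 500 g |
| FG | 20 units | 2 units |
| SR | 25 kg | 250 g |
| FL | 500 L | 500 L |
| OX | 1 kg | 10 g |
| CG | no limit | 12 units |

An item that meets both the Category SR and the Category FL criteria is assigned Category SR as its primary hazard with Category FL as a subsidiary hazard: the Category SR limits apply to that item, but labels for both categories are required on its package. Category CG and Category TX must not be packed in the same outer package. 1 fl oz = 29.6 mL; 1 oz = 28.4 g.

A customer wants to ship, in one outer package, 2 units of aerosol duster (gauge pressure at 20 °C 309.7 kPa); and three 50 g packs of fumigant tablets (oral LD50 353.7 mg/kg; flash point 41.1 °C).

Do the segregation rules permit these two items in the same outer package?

With gauge pressure at 20 °C 309.7 kPa (> 180 kPa), the aerosol duster falls in Category CG.
With oral LD50 353.7 mg/kg (< 500 mg/kg), the fumigant tablets fall in Category TX.
Category CG and Category TX may not share an outer package.

No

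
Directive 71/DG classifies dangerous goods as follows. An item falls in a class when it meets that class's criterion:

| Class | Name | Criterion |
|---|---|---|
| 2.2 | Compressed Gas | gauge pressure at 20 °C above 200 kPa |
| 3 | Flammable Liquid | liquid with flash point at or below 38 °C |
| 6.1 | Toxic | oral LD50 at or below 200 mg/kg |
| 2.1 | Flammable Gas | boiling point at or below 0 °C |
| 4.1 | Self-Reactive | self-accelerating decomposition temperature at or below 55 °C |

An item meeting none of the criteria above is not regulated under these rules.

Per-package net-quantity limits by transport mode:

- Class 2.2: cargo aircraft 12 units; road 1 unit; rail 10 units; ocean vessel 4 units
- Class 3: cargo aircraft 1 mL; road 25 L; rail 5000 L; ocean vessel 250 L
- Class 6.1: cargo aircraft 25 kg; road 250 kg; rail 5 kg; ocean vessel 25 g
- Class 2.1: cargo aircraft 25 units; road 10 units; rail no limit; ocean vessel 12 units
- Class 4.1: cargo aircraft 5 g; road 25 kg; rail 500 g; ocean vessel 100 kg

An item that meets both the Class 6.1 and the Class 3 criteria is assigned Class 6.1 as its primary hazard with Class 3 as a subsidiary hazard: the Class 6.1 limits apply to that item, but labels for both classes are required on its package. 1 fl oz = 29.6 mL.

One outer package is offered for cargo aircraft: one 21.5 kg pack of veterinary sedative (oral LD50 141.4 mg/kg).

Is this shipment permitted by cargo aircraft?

Yes

Veterinary sedative: oral LD50 141.4 mg/kg ≤ 200 mg/kg → Class 6.1 (Toxic).
Class 6.1 quantity: 21.5 kg.
That is within the Class 6.1 cargo aircraft limit of 25 kg.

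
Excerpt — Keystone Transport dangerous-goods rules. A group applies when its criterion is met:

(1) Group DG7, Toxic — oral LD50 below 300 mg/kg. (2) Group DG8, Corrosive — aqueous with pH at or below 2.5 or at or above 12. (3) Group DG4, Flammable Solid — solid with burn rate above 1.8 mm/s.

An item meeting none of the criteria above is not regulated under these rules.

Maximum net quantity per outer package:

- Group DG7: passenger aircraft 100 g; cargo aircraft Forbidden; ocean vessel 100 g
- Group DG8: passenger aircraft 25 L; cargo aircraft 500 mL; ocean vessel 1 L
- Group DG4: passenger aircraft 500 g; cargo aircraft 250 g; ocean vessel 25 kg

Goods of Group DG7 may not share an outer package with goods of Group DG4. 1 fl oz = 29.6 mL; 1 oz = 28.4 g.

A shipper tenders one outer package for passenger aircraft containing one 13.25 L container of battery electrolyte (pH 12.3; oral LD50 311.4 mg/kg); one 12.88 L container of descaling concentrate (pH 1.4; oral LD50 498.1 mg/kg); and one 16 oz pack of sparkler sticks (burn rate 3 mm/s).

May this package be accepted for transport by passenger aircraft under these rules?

pH 12.3 meets the Group DG8 criterion (Corrosive), so the battery electrolyte is Group DG8.
pH 1.4 meets the Group DG8 criterion (Corrosive), so the descaling concentrate is Group DG8.
Sparkler sticks: burn rate 3 mm/s > 1.8 mm/s → Group DG4 (Flammable Solid).
Group DG8 net quantity: 13.25 L + 12.88 L = 26.13 L.
26.13 L exceeds the passenger aircraft limit of 25 L for Group DG8.
Group DG4 quantity: one 16 oz pack = 454.4 g.
454.4 g ≤ 500 g (passenger aircraft limit, Group DG4) — within limit.
The segregation rule (Group DG7 with Group DG4) does not apply to Group DG8 with Group DG4.

No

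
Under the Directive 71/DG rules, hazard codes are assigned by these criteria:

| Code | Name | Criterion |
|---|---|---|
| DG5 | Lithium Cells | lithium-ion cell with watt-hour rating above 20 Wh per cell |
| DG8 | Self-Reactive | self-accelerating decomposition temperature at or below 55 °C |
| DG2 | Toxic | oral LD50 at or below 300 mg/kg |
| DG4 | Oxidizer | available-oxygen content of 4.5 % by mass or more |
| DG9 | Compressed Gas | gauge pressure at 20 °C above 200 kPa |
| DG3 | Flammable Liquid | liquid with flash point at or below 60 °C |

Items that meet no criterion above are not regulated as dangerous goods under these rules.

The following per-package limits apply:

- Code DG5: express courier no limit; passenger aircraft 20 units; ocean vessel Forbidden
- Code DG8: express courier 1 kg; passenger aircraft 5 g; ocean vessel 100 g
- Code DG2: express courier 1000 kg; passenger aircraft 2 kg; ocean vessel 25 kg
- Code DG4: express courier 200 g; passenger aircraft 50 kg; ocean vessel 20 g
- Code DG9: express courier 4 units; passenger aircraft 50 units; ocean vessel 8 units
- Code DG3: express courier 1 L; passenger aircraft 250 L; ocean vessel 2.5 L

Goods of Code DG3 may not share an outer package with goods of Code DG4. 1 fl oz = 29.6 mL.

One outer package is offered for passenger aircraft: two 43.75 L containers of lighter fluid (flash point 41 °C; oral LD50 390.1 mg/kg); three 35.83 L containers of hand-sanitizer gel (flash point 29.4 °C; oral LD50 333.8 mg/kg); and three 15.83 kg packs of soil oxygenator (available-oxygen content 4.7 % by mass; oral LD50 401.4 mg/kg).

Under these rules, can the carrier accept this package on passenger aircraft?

The lighter fluid has flash point 41 °C, which is ≤ 60 °C, so it is Code DG3 (Flammable Liquid).
The hand-sanitizer gel has flash point 29.4 °C, which is ≤ 60 °C, so it is Code DG3 (Flammable Liquid).
Soil oxygenator: available-oxygen content 4.7 % by mass ≥ 4.5 % by mass → Code DG4 (Oxidizer).
Code DG3 net quantity: (two 43.75 L containers = 87.5 L) + (three 35.83 L containers = 107.49 L) = 194.99 L.
That is within the Code DG3 passenger aircraft limit of 250 L.
Code DG4 quantity: three 15.83 kg packs = 47.49 kg.
47.49 kg is within the passenger aircraft limit of 50 kg for Code DG4.
Code DG3 and Code DG4 may not share an outer package.

No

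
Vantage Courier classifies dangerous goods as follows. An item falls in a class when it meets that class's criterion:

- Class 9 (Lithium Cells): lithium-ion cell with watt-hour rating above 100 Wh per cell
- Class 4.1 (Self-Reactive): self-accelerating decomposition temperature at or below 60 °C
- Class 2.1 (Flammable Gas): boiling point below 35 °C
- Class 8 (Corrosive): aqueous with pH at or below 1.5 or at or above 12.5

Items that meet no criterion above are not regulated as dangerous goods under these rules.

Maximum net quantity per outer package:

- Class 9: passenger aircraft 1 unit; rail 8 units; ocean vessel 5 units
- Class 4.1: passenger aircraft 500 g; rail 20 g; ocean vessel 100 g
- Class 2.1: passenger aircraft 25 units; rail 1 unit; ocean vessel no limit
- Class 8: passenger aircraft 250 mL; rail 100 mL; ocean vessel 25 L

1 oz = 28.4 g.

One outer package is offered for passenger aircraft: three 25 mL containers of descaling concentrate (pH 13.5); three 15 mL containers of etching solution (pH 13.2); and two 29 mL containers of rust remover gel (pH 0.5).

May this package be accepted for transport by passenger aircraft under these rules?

Descaling concentrate: pH 13.5 ≥ 12.5 → Class 8 (Corrosive).
With pH 13.2 (≥ 12.5), the etching solution falls in Class 8.
Rust remover gel: pH 0.5 ≤ 1.5 → Class 8 (Corrosive).
Total Class 8: (three 25 mL containers = 75 mL) + (three 15 mL containers = 45 mL) + (two 29 mL containers = 58 mL) = 178 mL.
That is within the Class 8 passenger aircraft limit of 250 mL.

Yes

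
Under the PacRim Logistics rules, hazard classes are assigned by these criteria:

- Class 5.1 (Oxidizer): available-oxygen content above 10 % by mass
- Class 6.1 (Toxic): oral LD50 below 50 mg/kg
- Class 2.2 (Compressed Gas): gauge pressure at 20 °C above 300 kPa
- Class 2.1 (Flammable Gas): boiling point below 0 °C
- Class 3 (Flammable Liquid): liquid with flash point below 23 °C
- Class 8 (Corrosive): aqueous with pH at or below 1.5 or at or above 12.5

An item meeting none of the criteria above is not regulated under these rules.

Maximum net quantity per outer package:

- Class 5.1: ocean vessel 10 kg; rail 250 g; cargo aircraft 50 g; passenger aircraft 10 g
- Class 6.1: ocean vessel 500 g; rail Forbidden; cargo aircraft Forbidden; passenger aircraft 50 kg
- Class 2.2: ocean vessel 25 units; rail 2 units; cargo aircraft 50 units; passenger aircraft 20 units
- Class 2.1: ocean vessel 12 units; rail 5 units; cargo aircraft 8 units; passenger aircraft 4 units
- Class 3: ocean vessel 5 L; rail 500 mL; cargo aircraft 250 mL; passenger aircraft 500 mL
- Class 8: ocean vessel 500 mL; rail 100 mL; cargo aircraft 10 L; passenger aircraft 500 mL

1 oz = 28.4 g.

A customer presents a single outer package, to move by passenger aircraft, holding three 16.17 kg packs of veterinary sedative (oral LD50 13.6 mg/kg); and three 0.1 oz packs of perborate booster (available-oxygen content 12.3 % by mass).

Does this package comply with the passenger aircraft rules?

The veterinary sedative has oral LD50 13.6 mg/kg, which is < 50 mg/kg, so it is Class 6.1 (Toxic).
Perborate booster: available-oxygen content 12.3 % by mass > 10 % by mass → Class 5.1 (Oxidizer).
Class 6.1 quantity: three 16.17 kg packs = 48.51 kg.
48.51 kg ≤ 50 kg (passenger aircraft limit, Class 6.1) — within limit.
Class 5.1 quantity: three 0.1 oz packs = 8.52 g.
8.52 g ≤ 10 g (passenger aircraft limit, Class 5.1) — within limit.
Every hazard class is within its passenger aircraft limit and no segregation rule is violated.

Yes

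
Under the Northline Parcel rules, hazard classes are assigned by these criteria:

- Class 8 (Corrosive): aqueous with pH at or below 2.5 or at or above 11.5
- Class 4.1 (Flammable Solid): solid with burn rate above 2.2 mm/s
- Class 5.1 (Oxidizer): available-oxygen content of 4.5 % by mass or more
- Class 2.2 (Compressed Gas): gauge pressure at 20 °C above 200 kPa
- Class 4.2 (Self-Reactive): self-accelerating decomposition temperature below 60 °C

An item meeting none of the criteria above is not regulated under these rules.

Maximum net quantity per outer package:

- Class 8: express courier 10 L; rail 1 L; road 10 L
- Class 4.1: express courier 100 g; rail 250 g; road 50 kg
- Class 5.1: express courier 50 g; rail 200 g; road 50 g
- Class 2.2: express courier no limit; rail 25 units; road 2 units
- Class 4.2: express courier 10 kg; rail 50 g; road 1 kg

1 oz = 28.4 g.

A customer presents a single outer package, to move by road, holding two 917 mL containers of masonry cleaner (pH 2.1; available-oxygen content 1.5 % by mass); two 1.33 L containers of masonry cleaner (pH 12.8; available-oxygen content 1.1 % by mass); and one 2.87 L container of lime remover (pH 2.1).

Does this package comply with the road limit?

The masonry cleaner has pH 2.1, which is ≤ 2.5, so it is Class 8 (Corrosive).
pH 12.8 meets the Class 8 criterion (Corrosive), so the masonry cleaner is Class 8.
pH 2.1 meets the Class 8 criterion (Corrosive), so the lime remover is Class 8.
Class 8 net quantity: (two 917 mL containers = 1.834 L) + (two 1.33 L containers = 2.66 L) + 2.87 L = 7.364 L.
7.364 L is within the road limit of 10 L for Class 8.

Yes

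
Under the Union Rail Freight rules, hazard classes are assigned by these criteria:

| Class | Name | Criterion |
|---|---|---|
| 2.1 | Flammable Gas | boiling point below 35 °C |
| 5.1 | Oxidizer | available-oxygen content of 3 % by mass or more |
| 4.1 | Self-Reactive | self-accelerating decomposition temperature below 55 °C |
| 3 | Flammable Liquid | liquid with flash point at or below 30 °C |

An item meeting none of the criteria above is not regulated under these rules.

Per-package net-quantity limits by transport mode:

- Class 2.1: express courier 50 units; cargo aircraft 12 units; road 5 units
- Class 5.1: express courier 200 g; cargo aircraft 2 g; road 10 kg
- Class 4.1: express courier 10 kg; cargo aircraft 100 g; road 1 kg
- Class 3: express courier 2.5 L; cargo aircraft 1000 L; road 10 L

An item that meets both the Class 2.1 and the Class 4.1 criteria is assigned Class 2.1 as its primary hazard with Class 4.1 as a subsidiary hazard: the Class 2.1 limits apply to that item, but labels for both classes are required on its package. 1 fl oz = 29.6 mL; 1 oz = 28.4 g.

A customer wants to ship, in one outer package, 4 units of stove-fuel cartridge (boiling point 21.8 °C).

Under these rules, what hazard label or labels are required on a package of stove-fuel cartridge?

The stove-fuel cartridge has boiling point 21.8 °C, which is < 35 °C, so it is Class 2.1 (Flammable Gas).
Only the Class 2.1 label is required.

Class 2.1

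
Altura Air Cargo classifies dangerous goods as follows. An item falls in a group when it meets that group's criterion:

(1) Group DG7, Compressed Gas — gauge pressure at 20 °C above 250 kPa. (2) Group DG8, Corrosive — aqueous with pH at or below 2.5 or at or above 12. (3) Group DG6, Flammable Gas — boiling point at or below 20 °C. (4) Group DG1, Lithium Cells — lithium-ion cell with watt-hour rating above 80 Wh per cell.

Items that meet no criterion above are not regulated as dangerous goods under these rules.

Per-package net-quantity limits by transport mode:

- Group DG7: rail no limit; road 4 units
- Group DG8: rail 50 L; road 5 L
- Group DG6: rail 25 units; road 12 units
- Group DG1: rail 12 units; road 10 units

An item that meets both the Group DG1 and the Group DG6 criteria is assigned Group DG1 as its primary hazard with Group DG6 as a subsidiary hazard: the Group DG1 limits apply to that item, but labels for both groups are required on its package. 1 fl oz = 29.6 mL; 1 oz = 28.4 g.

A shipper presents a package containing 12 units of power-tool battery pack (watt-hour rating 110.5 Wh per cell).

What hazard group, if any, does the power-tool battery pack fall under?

Power-tool battery pack: watt-hour rating 110.5 Wh per cell > 80 Wh per cell → Group DG1 (Lithium Cells).

Group DG1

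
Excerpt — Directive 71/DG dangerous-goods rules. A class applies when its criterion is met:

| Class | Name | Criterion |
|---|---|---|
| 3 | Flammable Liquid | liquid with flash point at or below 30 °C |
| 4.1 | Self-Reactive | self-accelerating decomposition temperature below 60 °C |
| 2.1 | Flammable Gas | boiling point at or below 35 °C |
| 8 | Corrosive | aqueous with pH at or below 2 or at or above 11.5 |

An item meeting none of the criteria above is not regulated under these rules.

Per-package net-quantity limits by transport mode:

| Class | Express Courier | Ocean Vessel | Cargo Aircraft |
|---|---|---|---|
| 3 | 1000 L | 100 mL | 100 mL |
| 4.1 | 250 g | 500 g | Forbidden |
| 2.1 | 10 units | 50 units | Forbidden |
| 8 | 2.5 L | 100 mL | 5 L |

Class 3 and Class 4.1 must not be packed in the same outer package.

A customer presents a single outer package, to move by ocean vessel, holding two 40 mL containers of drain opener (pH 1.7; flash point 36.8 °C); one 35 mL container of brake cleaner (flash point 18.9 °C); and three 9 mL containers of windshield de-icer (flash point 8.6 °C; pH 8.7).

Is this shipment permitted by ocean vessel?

Yes

The drain opener has pH 1.7, which is ≤ 2, so it is Class 8 (Corrosive).
Brake cleaner: flash point 18.9 °C ≤ 30 °C → Class 3 (Flammable Liquid).
The windshield de-icer has flash point 8.6 °C, which is ≤ 30 °C, so it is Class 3 (Flammable Liquid).
Class 3 net quantity: 35 mL + (three 9 mL containers = 27 mL) = 62 mL.
62 mL ≤ 100 mL (ocean vessel limit, Class 3) — within limit.
Class 8 quantity: two 40 mL containers = 80 mL.
That is within the Class 8 ocean vessel limit of 100 mL.
The segregation rule (Class 3 with Class 4.1) does not apply to Class 3 with Class 8.
Every hazard class is within its ocean vessel limit and no segregation rule is violated.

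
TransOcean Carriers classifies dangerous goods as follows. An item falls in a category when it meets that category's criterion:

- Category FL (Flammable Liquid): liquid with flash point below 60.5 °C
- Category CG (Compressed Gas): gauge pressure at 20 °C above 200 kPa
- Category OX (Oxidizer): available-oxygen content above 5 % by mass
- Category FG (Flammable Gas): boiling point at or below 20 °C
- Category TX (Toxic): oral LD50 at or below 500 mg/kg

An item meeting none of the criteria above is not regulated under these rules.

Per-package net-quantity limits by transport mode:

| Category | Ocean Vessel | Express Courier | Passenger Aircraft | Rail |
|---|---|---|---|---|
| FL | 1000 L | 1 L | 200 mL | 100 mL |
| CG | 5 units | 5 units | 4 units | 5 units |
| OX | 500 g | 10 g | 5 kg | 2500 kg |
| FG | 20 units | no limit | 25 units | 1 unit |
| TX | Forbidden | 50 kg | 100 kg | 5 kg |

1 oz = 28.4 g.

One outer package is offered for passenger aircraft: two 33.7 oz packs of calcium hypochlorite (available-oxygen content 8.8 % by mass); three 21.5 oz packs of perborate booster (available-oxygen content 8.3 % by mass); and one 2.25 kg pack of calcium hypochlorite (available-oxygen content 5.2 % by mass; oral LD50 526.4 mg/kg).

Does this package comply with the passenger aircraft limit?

No

Available-oxygen content 8.8 % by mass meets the Category OX criterion (Oxidizer), so the calcium hypochlorite is Category OX.
The perborate booster has available-oxygen content 8.3 % by mass, which is > 5 % by mass, so it is Category OX (Oxidizer).
The calcium hypochlorite has available-oxygen content 5.2 % by mass, which is > 5 % by mass, so it is Category OX (Oxidizer).
Category OX net quantity: (two 33.7 oz packs = 1914.16 g) + (three 21.5 oz packs = 1831.8 g) + 2.25 kg = 5995.96 g.
5995.96 g > 5 kg (passenger aircraft limit, Category OX) — over the limit.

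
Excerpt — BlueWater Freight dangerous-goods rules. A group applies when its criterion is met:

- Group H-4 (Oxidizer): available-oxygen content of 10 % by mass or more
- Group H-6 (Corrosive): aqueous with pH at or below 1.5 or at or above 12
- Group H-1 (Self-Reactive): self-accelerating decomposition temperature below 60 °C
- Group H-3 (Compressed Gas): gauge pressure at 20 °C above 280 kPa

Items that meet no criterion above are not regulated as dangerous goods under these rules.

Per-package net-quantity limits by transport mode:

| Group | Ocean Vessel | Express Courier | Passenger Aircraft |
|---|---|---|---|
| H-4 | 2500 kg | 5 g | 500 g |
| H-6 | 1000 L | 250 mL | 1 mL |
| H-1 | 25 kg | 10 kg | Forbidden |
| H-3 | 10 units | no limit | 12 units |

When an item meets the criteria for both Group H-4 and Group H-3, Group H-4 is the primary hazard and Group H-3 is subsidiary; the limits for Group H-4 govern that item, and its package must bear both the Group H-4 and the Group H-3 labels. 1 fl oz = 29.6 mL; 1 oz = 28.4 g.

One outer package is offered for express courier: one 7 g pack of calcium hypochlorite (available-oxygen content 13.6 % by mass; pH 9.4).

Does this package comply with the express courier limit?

No

The calcium hypochlorite has available-oxygen content 13.6 % by mass, which is ≥ 10 % by mass, so it is Group H-4 (Oxidizer).
Group H-4 quantity: 7 g.
That exceeds the Group H-4 express courier limit of 5 g.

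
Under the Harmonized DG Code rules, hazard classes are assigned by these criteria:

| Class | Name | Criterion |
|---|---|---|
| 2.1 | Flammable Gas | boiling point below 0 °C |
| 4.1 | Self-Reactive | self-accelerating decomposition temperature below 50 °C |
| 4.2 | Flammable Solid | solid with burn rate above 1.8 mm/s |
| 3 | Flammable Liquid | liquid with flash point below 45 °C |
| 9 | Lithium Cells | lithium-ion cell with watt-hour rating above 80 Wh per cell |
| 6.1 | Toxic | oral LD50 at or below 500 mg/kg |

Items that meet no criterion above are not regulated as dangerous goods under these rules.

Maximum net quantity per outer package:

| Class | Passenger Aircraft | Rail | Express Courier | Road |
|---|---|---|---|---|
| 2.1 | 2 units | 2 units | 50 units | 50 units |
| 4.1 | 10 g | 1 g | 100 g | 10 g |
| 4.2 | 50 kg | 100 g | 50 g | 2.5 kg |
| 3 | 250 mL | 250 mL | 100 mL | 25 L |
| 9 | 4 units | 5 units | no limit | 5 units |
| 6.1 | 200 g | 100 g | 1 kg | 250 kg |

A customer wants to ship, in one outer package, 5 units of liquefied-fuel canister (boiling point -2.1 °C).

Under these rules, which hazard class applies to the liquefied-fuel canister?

With boiling point -2.1 °C (< 0 °C), the liquefied-fuel canister falls in Class 2.1.

Class 2.1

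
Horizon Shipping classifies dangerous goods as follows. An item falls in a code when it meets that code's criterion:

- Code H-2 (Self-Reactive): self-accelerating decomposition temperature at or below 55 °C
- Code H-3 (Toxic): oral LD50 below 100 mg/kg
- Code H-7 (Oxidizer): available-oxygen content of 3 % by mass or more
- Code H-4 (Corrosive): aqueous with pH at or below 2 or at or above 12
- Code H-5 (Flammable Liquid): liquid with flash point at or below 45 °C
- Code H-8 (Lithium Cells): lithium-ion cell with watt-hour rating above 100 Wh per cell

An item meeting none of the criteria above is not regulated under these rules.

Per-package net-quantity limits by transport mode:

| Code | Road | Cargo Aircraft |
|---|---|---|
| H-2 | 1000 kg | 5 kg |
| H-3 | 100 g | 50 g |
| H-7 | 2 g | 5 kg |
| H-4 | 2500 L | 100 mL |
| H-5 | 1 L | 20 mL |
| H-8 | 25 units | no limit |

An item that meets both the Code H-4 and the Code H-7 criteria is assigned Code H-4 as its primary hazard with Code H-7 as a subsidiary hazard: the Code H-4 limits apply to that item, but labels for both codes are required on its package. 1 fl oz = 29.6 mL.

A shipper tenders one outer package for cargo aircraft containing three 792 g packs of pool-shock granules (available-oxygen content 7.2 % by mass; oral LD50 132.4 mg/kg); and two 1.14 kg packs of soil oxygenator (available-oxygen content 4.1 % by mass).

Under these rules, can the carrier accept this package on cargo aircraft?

Yes

With available-oxygen content 7.2 % by mass (≥ 3 % by mass), the pool-shock granules fall in Code H-7.
With available-oxygen content 4.1 % by mass (≥ 3 % by mass), the soil oxygenator falls in Code H-7.
Code H-7 net quantity: (three 792 g packs = 2.376 kg) + (two 1.14 kg packs = 2.28 kg) = 4.656 kg.
4.656 kg is within the cargo aircraft limit of 5 kg for Code H-7.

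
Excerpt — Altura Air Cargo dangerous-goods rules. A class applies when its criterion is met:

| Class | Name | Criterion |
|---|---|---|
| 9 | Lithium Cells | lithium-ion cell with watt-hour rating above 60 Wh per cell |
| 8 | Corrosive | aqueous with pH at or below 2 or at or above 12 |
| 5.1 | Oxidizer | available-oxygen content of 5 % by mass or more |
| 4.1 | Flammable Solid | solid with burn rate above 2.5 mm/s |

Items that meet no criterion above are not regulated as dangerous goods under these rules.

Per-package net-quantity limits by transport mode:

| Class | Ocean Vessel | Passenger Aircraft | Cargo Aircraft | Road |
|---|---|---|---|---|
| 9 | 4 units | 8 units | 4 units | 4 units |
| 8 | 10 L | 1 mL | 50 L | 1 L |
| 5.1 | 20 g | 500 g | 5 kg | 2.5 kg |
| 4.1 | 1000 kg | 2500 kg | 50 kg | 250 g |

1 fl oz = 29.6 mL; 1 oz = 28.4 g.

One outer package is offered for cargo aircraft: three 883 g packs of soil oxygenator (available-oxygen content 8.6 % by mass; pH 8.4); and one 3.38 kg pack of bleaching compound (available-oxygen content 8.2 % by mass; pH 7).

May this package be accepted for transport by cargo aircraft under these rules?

Soil oxygenator: available-oxygen content 8.6 % by mass ≥ 5 % by mass → Class 5.1 (Oxidizer).
With available-oxygen content 8.2 % by mass (≥ 5 % by mass), the bleaching compound falls in Class 5.1.
Class 5.1 net quantity: (three 883 g packs = 2.649 kg) + 3.38 kg = 6.029 kg.
6.029 kg > 5 kg (cargo aircraft limit, Class 5.1) — over the limit.

No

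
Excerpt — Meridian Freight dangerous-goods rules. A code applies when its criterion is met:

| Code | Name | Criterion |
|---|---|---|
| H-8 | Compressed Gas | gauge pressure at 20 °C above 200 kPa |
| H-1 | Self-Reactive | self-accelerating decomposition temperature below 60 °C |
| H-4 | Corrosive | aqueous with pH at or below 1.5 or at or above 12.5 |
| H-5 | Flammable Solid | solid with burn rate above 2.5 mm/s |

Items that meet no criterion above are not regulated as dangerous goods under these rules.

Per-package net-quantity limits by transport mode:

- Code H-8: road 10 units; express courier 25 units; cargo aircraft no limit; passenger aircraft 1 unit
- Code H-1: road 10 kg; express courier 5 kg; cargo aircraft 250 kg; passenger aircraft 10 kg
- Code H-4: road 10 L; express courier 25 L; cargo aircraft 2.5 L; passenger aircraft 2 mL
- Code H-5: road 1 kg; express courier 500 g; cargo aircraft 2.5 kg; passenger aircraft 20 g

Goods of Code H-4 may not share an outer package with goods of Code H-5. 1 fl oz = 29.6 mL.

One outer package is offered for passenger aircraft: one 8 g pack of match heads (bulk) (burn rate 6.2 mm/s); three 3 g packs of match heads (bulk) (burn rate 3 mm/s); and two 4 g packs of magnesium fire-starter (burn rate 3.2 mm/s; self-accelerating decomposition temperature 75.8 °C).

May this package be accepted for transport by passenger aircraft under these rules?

No

The match heads (bulk) have burn rate 6.2 mm/s, which is > 2.5 mm/s, so they are Code H-5 (Flammable Solid).
The match heads (bulk) have burn rate 3 mm/s, which is > 2.5 mm/s, so they are Code H-5 (Flammable Solid).
Burn rate 3.2 mm/s meets the Code H-5 criterion (Flammable Solid), so the magnesium fire-starter is Code H-5.
Code H-5 net quantity: 8 g + (three 3 g packs = 9 g) + (two 4 g packs = 8 g) = 25 g.
25 g exceeds the passenger aircraft limit of 20 g for Code H-5.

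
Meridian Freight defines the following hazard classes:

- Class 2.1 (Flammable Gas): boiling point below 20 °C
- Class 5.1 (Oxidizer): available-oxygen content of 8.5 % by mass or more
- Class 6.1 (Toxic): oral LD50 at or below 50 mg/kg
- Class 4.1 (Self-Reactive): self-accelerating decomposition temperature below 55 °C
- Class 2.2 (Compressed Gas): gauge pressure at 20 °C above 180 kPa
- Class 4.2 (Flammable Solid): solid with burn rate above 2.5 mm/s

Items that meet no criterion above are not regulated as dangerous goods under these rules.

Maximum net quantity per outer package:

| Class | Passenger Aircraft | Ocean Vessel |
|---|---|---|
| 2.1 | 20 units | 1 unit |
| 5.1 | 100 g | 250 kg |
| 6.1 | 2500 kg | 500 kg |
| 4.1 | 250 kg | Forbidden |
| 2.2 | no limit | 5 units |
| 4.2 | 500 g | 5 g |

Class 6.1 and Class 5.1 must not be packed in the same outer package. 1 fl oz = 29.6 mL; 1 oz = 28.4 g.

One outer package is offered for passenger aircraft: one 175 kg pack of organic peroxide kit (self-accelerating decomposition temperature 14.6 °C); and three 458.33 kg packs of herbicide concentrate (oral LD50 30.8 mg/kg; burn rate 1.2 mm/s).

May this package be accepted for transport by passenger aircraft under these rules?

The organic peroxide kit has self-accelerating decomposition temperature 14.6 °C, which is < 55 °C, so it is Class 4.1 (Self-Reactive).
The herbicide concentrate has oral LD50 30.8 mg/kg, which is ≤ 50 mg/kg, so it is Class 6.1 (Toxic).
Class 6.1 quantity: three 458.33 kg packs = 1374.99 kg.
1374.99 kg is within the passenger aircraft limit of 2500 kg for Class 6.1.
Class 4.1 quantity: 175 kg.
175 kg ≤ 250 kg (passenger aircraft limit, Class 4.1) — within limit.
The segregation rule (Class 6.1 with Class 5.1) does not apply to Class 6.1 with Class 4.1.
Every hazard class is within its passenger aircraft limit and no segregation rule is violated.

Yes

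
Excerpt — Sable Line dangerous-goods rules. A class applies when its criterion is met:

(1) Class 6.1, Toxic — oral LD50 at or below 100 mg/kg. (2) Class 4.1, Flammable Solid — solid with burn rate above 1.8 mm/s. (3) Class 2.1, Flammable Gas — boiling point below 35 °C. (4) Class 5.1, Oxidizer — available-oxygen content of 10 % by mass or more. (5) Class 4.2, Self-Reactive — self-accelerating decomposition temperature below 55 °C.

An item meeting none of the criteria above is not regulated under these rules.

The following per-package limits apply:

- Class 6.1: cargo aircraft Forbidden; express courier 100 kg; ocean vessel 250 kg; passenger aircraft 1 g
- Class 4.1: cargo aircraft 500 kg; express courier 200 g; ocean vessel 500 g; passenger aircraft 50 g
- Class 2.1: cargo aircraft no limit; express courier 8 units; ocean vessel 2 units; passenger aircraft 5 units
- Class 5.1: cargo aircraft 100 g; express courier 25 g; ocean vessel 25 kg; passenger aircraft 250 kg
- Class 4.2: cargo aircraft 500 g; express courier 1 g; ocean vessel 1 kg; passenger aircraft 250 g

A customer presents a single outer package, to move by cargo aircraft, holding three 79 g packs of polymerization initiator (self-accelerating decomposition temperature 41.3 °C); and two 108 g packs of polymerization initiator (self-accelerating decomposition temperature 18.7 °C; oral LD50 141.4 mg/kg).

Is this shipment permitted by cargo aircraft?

Yes

With self-accelerating decomposition temperature 41.3 °C (< 55 °C), the polymerization initiator falls in Class 4.2.
Polymerization initiator: self-accelerating decomposition temperature 18.7 °C < 55 °C → Class 4.2 (Self-Reactive).
Class 4.2 net quantity: (three 79 g packs = 237 g) + (two 108 g packs = 216 g) = 453 g.
453 g ≤ 500 g (cargo aircraft limit, Class 4.2) — within limit.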